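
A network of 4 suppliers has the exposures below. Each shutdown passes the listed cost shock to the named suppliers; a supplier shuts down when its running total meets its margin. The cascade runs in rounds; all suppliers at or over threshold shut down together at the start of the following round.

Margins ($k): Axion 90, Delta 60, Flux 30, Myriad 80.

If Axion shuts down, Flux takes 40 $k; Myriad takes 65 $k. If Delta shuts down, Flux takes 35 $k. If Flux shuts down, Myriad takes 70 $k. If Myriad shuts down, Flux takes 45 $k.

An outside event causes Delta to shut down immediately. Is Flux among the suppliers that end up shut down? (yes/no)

yes

Round 1 — Delta shuts down (initial).
  Flux: +35 → 35 ≥ 30
Round 2 — Flux shuts down.
  Myriad: +70 → 70 < 80
No further shutdowns.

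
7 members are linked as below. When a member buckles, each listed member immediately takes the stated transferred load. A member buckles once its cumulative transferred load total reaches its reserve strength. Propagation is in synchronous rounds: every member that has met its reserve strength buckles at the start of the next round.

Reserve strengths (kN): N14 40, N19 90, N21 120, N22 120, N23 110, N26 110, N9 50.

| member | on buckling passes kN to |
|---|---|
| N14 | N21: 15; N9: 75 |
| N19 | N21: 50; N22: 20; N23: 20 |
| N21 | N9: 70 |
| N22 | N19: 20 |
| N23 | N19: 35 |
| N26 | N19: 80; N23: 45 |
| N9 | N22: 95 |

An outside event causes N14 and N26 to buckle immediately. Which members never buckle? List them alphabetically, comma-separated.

Round 1 — N14, N26 buckle (initial).
  N19: +80 → 80 < 90
  N21: +15 → 15 < 120
  N23: +45 → 45 < 110
  N9: +75 → 75 ≥ 50
Round 2 — N9 buckles.
  N22: +95 → 95 < 120
No further bucklings.

N19, N21, N22, N23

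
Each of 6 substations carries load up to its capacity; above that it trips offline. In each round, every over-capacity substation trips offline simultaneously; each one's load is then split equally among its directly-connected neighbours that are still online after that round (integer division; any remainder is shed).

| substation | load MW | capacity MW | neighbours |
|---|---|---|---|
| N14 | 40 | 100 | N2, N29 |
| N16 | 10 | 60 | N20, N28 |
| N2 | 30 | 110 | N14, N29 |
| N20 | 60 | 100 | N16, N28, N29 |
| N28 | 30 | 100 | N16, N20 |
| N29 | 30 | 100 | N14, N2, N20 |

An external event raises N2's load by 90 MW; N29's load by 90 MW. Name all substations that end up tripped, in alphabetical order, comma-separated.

Round 1 — N2 at 120 > 110; N29 at 120 > 100. N2, N29 trip offline.
  N2 sheds 120 MW to N14: 120 each.
    N14: 40+120 = 160 > 100
  N29 sheds 120 MW to N14, N20: 60 each.
    N14: 160+60 = 220 > 100
    N20: 60+60 = 120 > 100
Round 2 — N14, N20 trip offline.
  N14 sheds 220 MW: no online neighbours, lost.
  N20 sheds 120 MW to N16, N28: 60 each.
    N16: 10+60 = 70 > 60
    N28: 30+60 = 90 ≤ 100
Round 3 — N16 trips offline.
  N16 sheds 70 MW to N28: 70 each.
    N28: 90+70 = 160 > 100
Round 4 — N28 trips offline.
  N28 sheds 160 MW: no online neighbours, lost.
No further trips.

N14, N16, N2, N20, N28, N29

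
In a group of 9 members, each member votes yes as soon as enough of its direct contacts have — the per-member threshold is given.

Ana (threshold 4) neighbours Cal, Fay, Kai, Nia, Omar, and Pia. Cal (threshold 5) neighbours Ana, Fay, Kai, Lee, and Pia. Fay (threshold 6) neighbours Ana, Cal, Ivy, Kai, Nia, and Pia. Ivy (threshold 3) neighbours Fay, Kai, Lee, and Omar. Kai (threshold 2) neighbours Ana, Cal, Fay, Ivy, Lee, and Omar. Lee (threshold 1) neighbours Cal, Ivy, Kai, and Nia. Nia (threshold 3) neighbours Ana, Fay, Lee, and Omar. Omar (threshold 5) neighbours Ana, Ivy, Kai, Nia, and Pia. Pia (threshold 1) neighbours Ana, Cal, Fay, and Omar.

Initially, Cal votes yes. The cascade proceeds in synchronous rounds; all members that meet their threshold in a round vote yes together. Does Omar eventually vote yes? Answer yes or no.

Round 1 — Cal votes yes (initial).
Round 2 — checking thresholds:
  Ana: 1 of 6 neighbours < 4, below threshold.
  Fay: 1 of 6 neighbours < 6, below threshold.
  Kai: 1 of 6 neighbours < 2, below threshold.
  Lee: 1 of 4 neighbours ≥ 1, votes yes.
  Pia: 1 of 4 neighbours ≥ 1, votes yes.
Round 3 — checking thresholds:
  Ana: 2 of 6 neighbours < 4, below threshold.
  Fay: 2 of 6 neighbours < 6, below threshold.
  Ivy: 1 of 4 neighbours < 3, below threshold.
  Kai: 2 of 6 neighbours ≥ 2, votes yes.
  Nia: 1 of 4 neighbours < 3, below threshold.
  Omar: 1 of 5 neighbours < 5, below threshold.
Round 4 — no new yes votes; cascade stops.

no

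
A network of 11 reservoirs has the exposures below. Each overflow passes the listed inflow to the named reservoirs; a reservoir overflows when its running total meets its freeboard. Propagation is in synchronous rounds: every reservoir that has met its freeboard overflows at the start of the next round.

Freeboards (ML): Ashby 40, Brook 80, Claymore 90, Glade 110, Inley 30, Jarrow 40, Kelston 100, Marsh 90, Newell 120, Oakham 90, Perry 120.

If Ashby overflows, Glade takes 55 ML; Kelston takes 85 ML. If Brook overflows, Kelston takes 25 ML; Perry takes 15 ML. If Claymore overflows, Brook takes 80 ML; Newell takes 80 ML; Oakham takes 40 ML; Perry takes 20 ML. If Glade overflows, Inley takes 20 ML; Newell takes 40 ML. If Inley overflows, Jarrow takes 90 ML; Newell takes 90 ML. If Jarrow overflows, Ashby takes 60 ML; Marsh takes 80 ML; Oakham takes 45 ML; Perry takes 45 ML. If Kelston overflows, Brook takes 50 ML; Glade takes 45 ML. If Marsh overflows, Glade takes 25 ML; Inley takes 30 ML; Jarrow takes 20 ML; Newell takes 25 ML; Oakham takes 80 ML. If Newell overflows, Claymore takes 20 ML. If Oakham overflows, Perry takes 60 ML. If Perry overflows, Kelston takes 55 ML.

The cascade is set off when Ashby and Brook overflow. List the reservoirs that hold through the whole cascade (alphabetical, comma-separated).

Round 1 — Ashby, Brook overflow (initial).
  Glade: +55 → 55 < 110
  Kelston: +85+25 → 110 ≥ 100
  Perry: +15 → 15 < 120
Round 2 — Kelston overflows.
  Glade: +45 → 100 < 110
No further overflows.

Claymore, Glade, Inley, Jarrow, Marsh, Newell, Oakham, Perry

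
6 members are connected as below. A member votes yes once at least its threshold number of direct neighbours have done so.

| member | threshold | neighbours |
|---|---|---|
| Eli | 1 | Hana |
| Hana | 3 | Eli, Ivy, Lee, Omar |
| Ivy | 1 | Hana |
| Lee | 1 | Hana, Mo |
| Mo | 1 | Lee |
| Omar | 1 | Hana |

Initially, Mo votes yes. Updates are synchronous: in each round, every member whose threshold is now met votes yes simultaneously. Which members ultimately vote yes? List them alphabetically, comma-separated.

Round 1 — Mo votes yes (initial).
Round 2 — checking thresholds:
  Lee: 1 of 2 neighbours ≥ 1, votes yes.
Round 3 — no new yes votes; cascade stops.

Lee, Mo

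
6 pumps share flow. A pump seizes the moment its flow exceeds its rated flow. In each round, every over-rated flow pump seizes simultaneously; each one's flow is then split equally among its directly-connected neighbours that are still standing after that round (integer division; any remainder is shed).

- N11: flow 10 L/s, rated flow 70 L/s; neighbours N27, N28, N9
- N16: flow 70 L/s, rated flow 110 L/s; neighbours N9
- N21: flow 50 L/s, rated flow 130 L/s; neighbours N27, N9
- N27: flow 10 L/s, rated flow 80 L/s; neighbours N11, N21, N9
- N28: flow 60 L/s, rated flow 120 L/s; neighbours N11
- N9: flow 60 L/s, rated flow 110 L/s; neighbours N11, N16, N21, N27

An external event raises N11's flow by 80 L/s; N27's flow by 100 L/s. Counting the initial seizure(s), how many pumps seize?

Round 1 — N11 at 90 > 70; N27 at 110 > 80. N11, N27 seize.
  N11 sheds 90 L/s to N28, N9: 45 each.
    N28: 60+45 = 105 ≤ 120
    N9: 60+45 = 105 ≤ 110
  N27 sheds 110 L/s to N21, N9: 55 each.
    N21: 50+55 = 105 ≤ 130
    N9: 105+55 = 160 > 110
Round 2 — N9 seizes.
  N9 sheds 160 L/s to N16, N21: 80 each.
    N16: 70+80 = 150 > 110
    N21: 105+80 = 185 > 130
Round 3 — N16, N21 seize.
  N16 sheds 150 L/s: no online neighbours, lost.
  N21 sheds 185 L/s: no online neighbours, lost.
No further seizures.

5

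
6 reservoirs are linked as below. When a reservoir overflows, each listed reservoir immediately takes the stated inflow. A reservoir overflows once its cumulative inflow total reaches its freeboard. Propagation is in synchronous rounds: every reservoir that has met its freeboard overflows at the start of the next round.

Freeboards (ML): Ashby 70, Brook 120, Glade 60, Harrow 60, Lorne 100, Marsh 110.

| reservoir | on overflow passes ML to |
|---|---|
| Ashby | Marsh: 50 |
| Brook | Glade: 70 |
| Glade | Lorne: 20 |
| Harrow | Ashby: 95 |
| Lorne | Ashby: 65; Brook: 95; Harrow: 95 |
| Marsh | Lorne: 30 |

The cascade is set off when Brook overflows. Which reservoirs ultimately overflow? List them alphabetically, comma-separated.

Round 1 — Brook overflows (initial).
  Glade: +70 → 70 ≥ 60
Round 2 — Glade overflows.
  Lorne: +20 → 20 < 100
No further overflows.

Brook, Glade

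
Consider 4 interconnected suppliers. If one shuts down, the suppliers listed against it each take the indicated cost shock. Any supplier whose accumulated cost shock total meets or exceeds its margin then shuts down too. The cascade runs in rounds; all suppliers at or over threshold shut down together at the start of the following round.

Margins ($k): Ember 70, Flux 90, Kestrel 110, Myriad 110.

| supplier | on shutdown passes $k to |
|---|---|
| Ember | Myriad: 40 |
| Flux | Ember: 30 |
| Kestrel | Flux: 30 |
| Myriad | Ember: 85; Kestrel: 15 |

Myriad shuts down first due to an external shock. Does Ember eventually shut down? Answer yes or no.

Round 1 — Myriad shuts down (initial).
  Ember: +85 → 85 ≥ 70
  Kestrel: +15 → 15 < 110
Round 2 — Ember shuts down.
No further shutdowns.

yes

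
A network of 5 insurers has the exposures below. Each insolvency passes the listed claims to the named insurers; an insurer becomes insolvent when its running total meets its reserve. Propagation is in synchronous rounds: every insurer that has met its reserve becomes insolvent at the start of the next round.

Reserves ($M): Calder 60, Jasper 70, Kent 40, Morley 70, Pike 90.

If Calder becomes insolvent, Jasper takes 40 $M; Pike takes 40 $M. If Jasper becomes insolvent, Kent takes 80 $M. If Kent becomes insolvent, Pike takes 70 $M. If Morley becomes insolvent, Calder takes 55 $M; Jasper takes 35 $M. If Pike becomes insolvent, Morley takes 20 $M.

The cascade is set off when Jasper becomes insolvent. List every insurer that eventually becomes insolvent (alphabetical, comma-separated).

Jasper, Kent

Round 1 — Jasper becomes insolvent (initial).
  Kent: +80 → 80 ≥ 40
Round 2 — Kent becomes insolvent.
  Pike: +70 → 70 < 90
No further insolvencies.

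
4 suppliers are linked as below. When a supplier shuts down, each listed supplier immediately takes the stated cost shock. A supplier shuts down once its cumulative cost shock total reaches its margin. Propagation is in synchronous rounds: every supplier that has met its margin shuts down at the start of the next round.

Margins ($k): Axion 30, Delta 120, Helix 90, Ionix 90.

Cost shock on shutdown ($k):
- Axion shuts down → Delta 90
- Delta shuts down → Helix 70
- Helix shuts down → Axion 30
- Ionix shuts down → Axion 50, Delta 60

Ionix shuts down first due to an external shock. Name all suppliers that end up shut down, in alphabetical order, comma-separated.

Axion, Delta, Ionix

Round 1 — Ionix shuts down (initial).
  Axion: +50 → 50 ≥ 30
  Delta: +60 → 60 < 120
Round 2 — Axion shuts down.
  Delta: +90 → 150 ≥ 120
Round 3 — Delta shuts down.
  Helix: +70 → 70 < 90
No further shutdowns.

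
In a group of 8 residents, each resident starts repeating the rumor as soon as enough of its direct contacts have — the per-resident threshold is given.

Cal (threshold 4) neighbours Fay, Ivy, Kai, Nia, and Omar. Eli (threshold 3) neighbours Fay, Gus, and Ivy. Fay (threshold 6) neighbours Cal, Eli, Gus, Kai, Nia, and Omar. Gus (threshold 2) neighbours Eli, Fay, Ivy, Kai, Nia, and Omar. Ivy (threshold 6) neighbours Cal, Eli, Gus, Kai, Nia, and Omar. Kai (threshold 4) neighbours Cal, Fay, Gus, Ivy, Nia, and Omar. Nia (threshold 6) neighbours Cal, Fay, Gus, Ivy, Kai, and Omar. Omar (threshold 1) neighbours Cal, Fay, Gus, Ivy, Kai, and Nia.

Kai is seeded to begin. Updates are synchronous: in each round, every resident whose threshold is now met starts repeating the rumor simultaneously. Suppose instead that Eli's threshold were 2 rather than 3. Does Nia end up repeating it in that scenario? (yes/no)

no

With Eli's threshold at 2:
Round 1 — Kai starts repeating the rumor (initial).
Round 2 — checking thresholds:
  Cal: 1 of 5 neighbours < 4, below threshold.
  Fay: 1 of 6 neighbours < 6, below threshold.
  Gus: 1 of 6 neighbours < 2, below threshold.
  Ivy: 1 of 6 neighbours < 6, below threshold.
  Nia: 1 of 6 neighbours < 6, below threshold.
  Omar: 1 of 6 neighbours ≥ 1, starts repeating the rumor.
Round 3 — checking thresholds:
  Cal: 2 of 5 neighbours < 4, below threshold.
  Fay: 2 of 6 neighbours < 6, below threshold.
  Gus: 2 of 6 neighbours ≥ 2, starts repeating the rumor.
  Ivy: 2 of 6 neighbours < 6, below threshold.
  Nia: 2 of 6 neighbours < 6, below threshold.
Round 4 — no new spreads; cascade stops.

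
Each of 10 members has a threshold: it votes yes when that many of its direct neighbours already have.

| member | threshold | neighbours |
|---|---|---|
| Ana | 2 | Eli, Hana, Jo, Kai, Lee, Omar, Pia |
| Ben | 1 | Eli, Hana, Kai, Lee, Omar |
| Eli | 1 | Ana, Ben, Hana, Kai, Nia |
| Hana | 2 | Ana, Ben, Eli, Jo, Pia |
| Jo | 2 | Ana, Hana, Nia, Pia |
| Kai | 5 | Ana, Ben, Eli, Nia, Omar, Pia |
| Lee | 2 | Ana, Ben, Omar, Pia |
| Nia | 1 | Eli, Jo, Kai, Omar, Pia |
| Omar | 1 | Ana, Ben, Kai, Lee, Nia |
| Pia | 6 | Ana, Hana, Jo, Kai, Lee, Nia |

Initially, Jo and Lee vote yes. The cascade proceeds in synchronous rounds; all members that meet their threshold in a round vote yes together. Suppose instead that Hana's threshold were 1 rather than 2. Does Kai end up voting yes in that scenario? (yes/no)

With Hana's threshold at 1:
Round 1 — Jo, Lee vote yes (initial).
Round 2 — checking thresholds:
  Ana: 2 of 7 neighbours ≥ 2, votes yes.
  Ben: 1 of 5 neighbours ≥ 1, votes yes.
  Hana: 1 of 5 neighbours ≥ 1, votes yes.
  Nia: 1 of 5 neighbours ≥ 1, votes yes.
  Omar: 1 of 5 neighbours ≥ 1, votes yes.
  Pia: 2 of 6 neighbours < 6, below threshold.
Round 3 — checking thresholds:
  Eli: 4 of 5 neighbours ≥ 1, votes yes.
  Kai: 4 of 6 neighbours < 5, below threshold.
  Pia: 5 of 6 neighbours < 6, below threshold.
Round 4 — checking thresholds:
  Kai: 5 of 6 neighbours ≥ 5, votes yes.
  Pia: 5 of 6 neighbours < 6, below threshold.
Round 5 — checking thresholds:
  Pia: 6 of 6 neighbours ≥ 6, votes yes.
Round 6 — no new yes votes; cascade stops.

yes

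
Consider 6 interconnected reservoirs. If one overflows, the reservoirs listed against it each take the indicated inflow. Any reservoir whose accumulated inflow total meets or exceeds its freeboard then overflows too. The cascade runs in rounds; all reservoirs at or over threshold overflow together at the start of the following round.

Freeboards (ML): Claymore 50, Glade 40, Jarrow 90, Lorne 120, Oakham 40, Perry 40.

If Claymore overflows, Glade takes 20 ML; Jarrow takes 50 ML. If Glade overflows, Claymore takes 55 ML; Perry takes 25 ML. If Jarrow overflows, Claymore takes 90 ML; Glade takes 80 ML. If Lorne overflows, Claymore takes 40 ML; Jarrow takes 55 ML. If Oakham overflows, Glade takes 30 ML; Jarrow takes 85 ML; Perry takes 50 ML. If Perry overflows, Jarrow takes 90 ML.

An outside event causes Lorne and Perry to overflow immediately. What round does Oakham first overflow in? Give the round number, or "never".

Round 1 — Lorne, Perry overflow (initial).
  Claymore: +40 → 40 < 50
  Jarrow: +55+90 → 145 ≥ 90
Round 2 — Jarrow overflows.
  Claymore: +90 → 130 ≥ 50
  Glade: +80 → 80 ≥ 40
Round 3 — Claymore, Glade overflow.
No further overflows.

never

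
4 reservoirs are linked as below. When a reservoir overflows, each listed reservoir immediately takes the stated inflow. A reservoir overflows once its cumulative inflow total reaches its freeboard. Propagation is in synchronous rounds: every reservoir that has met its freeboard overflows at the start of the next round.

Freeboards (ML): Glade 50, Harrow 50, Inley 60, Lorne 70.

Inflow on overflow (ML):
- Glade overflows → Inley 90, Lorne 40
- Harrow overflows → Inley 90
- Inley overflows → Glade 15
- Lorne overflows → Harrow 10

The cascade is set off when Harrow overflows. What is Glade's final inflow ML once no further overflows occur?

15

Round 1 — Harrow overflows (initial).
  Inley: +90 → 90 ≥ 60
Round 2 — Inley overflows.
  Glade: +15 → 15 < 50
No further overflows.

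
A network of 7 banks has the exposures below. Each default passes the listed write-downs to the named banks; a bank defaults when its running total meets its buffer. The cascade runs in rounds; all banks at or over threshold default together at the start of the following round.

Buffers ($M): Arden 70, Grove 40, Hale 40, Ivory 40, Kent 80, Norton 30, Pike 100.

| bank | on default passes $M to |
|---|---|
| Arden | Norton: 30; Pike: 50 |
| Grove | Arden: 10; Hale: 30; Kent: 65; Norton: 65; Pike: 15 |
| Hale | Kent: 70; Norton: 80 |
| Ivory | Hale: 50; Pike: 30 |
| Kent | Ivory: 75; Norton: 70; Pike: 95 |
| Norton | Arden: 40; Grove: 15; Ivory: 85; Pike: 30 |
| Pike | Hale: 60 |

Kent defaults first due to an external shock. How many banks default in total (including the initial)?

Round 1 — Kent defaults (initial).
  Ivory: +75 → 75 ≥ 40
  Norton: +70 → 70 ≥ 30
  Pike: +95 → 95 < 100
Round 2 — Ivory, Norton default.
  Arden: +40 → 40 < 70
  Grove: +15 → 15 < 40
  Hale: +50 → 50 ≥ 40
  Pike: +30+30 → 155 ≥ 100
Round 3 — Hale, Pike default.
No further defaults.

5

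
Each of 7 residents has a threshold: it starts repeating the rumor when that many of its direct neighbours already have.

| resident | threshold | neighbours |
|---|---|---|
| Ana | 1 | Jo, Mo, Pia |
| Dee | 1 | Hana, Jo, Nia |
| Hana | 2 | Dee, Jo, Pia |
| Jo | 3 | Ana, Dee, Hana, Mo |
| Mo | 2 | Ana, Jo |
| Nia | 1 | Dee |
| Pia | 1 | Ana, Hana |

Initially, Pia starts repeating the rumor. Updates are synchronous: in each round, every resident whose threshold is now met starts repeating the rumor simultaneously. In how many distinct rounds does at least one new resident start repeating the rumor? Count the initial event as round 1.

Round 1 — Pia starts repeating the rumor (initial).
Round 2 — checking thresholds:
  Ana: 1 of 3 neighbours ≥ 1, starts repeating the rumor.
  Hana: 1 of 3 neighbours < 2, below threshold.
Round 3 — no new spreads; cascade stops.

2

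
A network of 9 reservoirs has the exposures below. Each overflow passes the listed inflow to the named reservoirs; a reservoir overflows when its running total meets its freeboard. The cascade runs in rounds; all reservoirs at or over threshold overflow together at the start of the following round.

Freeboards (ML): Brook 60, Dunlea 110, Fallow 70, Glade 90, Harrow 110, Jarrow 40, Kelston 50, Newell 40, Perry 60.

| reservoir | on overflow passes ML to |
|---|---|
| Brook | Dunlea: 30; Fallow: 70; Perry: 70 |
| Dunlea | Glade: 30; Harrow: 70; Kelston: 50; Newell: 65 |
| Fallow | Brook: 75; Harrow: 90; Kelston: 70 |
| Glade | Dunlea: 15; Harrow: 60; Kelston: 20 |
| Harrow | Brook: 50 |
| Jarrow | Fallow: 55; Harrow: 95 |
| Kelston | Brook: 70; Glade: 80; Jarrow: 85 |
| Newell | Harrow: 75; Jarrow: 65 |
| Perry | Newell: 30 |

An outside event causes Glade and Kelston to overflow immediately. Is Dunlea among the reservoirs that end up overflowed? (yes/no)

no

Round 1 — Glade, Kelston overflow (initial).
  Brook: +70 → 70 ≥ 60
  Dunlea: +15 → 15 < 110
  Harrow: +60 → 60 < 110
  Jarrow: +85 → 85 ≥ 40
Round 2 — Brook, Jarrow overflow.
  Dunlea: +30 → 45 < 110
  Fallow: +70+55 → 125 ≥ 70
  Harrow: +95 → 155 ≥ 110
  Perry: +70 → 70 ≥ 60
Round 3 — Fallow, Harrow, Perry overflow.
  Newell: +30 → 30 < 40
No further overflows.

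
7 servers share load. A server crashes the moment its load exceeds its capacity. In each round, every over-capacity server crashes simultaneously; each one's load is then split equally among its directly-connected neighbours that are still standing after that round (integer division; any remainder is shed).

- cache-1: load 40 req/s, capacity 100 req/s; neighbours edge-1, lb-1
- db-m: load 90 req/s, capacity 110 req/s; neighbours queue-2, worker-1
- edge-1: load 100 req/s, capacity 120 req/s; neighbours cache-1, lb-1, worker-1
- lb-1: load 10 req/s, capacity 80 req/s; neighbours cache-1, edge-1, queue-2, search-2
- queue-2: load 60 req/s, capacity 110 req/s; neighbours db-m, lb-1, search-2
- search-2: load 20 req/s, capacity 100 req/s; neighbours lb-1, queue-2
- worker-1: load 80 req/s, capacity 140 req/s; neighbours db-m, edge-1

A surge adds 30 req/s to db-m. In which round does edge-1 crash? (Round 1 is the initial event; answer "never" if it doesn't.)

Round 1 — db-m at 120 > 110. db-m crashes.
  db-m sheds 120 req/s to queue-2, worker-1: 60 each.
    queue-2: 60+60 = 120 > 110
    worker-1: 80+60 = 140 ≤ 140
Round 2 — queue-2 crashes.
  queue-2 sheds 120 req/s to lb-1, search-2: 60 each.
    lb-1: 10+60 = 70 ≤ 80
    search-2: 20+60 = 80 ≤ 100
No further crashes.

never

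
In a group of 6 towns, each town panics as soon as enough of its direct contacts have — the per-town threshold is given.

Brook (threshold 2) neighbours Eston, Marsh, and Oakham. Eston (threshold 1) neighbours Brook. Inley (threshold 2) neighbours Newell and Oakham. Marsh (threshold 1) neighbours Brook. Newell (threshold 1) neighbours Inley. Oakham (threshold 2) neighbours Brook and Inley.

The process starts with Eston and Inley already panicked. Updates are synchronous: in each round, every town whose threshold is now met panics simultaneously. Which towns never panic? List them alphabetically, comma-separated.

Brook, Marsh, Oakham

Round 1 — Eston, Inley panic (initial).
Round 2 — checking thresholds:
  Brook: 1 of 3 neighbours < 2, holds.
  Newell: 1 of 1 neighbours ≥ 1, panics.
  Oakham: 1 of 2 neighbours < 2, holds.
Round 3 — no new panics; cascade stops.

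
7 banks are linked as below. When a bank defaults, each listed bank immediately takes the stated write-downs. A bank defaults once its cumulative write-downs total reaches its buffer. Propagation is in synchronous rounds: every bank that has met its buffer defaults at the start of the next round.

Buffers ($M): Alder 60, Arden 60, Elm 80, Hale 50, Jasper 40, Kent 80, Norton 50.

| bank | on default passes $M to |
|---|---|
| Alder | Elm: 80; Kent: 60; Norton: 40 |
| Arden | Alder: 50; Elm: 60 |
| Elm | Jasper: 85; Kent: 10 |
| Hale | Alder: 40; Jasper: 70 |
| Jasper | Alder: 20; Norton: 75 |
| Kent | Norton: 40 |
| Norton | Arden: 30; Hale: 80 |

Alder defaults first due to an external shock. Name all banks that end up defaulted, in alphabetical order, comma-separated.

Round 1 — Alder defaults (initial).
  Elm: +80 → 80 ≥ 80
  Kent: +60 → 60 < 80
  Norton: +40 → 40 < 50
Round 2 — Elm defaults.
  Jasper: +85 → 85 ≥ 40
  Kent: +10 → 70 < 80
Round 3 — Jasper defaults.
  Norton: +75 → 115 ≥ 50
Round 4 — Norton defaults.
  Arden: +30 → 30 < 60
  Hale: +80 → 80 ≥ 50
Round 5 — Hale defaults.
No further defaults.

Alder, Elm, Hale, Jasper, Norton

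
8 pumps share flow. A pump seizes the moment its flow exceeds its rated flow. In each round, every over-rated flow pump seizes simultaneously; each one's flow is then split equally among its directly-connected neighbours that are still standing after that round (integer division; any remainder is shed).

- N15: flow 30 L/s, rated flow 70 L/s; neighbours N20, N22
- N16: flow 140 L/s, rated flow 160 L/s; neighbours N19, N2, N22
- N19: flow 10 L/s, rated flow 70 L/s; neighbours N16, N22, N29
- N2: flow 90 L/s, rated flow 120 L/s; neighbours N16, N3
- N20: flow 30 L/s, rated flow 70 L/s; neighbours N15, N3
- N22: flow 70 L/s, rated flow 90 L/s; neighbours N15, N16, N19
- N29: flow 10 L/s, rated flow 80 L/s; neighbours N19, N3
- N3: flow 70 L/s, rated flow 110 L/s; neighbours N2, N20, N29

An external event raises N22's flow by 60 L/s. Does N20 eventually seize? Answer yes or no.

Round 1 — N22 at 130 > 90. N22 seizes.
  N22 sheds 130 L/s to N15, N16, N19: 43 each (1 lost).
    N15: 30+43 = 73 > 70
    N16: 140+43 = 183 > 160
    N19: 10+43 = 53 ≤ 70
Round 2 — N15, N16 seize.
  N15 sheds 73 L/s to N20: 73 each.
    N20: 30+73 = 103 > 70
  N16 sheds 183 L/s to N19, N2: 91 each (1 lost).
    N19: 53+91 = 144 > 70
    N2: 90+91 = 181 > 120
Round 3 — N19, N2, N20 seize.
  N19 sheds 144 L/s to N29: 144 each.
    N29: 10+144 = 154 > 80
  N2 sheds 181 L/s to N3: 181 each.
    N3: 70+181 = 251 > 110
  N20 sheds 103 L/s to N3: 103 each.
    N3: 251+103 = 354 > 110
Round 4 — N29, N3 seize.
  N29 sheds 154 L/s: no online neighbours, lost.
  N3 sheds 354 L/s: no online neighbours, lost.
No further seizures.

yes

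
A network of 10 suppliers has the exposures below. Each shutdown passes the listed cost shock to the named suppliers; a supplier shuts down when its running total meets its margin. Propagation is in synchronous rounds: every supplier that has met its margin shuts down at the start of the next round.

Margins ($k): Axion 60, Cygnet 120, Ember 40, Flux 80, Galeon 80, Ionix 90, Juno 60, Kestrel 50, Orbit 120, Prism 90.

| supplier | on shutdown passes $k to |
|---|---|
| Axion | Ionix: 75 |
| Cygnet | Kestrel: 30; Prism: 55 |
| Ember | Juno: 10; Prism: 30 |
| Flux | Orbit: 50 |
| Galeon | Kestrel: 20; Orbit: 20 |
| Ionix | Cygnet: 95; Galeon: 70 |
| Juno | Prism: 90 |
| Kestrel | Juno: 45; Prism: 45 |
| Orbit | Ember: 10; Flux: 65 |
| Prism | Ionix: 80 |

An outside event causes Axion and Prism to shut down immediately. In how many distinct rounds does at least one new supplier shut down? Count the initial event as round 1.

2

Round 1 — Axion, Prism shut down (initial).
  Ionix: +75+80 → 155 ≥ 90
Round 2 — Ionix shuts down.
  Cygnet: +95 → 95 < 120
  Galeon: +70 → 70 < 80
No further shutdowns.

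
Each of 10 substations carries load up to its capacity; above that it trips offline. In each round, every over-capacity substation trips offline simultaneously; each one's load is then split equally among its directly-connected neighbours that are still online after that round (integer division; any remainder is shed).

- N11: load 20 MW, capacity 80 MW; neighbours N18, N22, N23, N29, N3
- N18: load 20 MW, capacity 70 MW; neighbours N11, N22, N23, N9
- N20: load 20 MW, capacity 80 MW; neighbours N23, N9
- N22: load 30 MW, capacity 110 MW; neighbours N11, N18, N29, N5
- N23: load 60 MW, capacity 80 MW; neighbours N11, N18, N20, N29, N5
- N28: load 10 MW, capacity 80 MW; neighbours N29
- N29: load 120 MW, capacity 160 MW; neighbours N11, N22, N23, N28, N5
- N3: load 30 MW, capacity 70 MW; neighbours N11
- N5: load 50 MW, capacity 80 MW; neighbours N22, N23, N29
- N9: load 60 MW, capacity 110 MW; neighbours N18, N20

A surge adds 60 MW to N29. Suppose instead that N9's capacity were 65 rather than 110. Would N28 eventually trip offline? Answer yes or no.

no

With N9's capacity at 65:
Round 1 — N29 at 180 > 160. N29 trips offline.
  N29 sheds 180 MW to N11, N22, N23, N28, N5: 36 each.
    N11: 20+36 = 56 ≤ 80
    N22: 30+36 = 66 ≤ 110
    N23: 60+36 = 96 > 80
    N28: 10+36 = 46 ≤ 80
    N5: 50+36 = 86 > 80
Round 2 — N23, N5 trip offline.
  N23 sheds 96 MW to N11, N18, N20: 32 each.
    N11: 56+32 = 88 > 80
    N18: 20+32 = 52 ≤ 70
    N20: 20+32 = 52 ≤ 80
  N5 sheds 86 MW to N22: 86 each.
    N22: 66+86 = 152 > 110
Round 3 — N11, N22 trip offline.
  N11 sheds 88 MW to N18, N3: 44 each.
    N18: 52+44 = 96 > 70
    N3: 30+44 = 74 > 70
  N22 sheds 152 MW to N18: 152 each.
    N18: 96+152 = 248 > 70
Round 4 — N18, N3 trip offline.
  N18 sheds 248 MW to N9: 248 each.
    N9: 60+248 = 308 > 65
  N3 sheds 74 MW: no online neighbours, lost.
Round 5 — N9 trips offline.
  N9 sheds 308 MW to N20: 308 each.
    N20: 52+308 = 360 > 80
Round 6 — N20 trips offline.
  N20 sheds 360 MW: no online neighbours, lost.
No further trips.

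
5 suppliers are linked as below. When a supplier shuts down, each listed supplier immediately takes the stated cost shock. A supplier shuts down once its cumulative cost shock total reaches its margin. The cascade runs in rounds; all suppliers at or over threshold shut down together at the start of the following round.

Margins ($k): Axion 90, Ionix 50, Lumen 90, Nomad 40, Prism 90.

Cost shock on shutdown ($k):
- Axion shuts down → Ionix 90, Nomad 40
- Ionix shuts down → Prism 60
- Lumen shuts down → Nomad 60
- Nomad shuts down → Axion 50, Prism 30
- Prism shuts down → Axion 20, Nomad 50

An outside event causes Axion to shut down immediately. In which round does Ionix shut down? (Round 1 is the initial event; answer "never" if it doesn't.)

2

Round 1 — Axion shuts down (initial).
  Ionix: +90 → 90 ≥ 50
  Nomad: +40 → 40 ≥ 40
Round 2 — Ionix, Nomad shut down.
  Prism: +60+30 → 90 ≥ 90
Round 3 — Prism shuts down.
No further shutdowns.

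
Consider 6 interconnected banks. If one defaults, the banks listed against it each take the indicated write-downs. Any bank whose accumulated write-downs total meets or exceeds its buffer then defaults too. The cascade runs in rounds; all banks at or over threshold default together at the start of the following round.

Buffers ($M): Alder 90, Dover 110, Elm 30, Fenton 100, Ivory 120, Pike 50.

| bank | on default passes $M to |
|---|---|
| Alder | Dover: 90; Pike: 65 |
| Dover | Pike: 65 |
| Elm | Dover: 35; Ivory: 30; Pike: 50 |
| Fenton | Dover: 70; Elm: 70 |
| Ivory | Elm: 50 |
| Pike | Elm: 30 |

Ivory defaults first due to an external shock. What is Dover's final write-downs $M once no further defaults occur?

Round 1 — Ivory defaults (initial).
  Elm: +50 → 50 ≥ 30
Round 2 — Elm defaults.
  Dover: +35 → 35 < 110
  Pike: +50 → 50 ≥ 50
Round 3 — Pike defaults.
No further defaults.

35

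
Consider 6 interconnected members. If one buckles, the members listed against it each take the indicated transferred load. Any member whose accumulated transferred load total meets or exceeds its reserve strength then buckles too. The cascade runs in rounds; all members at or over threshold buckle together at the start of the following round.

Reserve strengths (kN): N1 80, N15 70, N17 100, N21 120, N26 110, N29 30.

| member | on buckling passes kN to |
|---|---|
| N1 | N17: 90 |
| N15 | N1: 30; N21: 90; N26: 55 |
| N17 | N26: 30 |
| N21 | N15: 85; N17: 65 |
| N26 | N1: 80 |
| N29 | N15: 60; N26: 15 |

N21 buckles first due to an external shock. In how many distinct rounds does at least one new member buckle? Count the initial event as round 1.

Round 1 — N21 buckles (initial).
  N15: +85 → 85 ≥ 70
  N17: +65 → 65 < 100
Round 2 — N15 buckles.
  N1: +30 → 30 < 80
  N26: +55 → 55 < 110
No further bucklings.

2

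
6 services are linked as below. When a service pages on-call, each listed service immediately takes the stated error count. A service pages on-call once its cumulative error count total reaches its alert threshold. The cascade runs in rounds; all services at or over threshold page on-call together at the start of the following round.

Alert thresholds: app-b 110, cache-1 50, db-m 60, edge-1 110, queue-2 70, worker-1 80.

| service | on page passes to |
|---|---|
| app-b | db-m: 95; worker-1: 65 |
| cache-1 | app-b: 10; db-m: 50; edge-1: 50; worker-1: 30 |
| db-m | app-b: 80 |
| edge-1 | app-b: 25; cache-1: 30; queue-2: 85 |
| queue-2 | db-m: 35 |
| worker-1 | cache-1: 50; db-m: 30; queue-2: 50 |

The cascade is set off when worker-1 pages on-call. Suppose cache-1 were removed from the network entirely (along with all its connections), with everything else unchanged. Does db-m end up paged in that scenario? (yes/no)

With cache-1 removed:
Round 1 — worker-1 pages on-call (initial).
  db-m: +30 → 30 < 60
  queue-2: +50 → 50 < 70
No further pages.

no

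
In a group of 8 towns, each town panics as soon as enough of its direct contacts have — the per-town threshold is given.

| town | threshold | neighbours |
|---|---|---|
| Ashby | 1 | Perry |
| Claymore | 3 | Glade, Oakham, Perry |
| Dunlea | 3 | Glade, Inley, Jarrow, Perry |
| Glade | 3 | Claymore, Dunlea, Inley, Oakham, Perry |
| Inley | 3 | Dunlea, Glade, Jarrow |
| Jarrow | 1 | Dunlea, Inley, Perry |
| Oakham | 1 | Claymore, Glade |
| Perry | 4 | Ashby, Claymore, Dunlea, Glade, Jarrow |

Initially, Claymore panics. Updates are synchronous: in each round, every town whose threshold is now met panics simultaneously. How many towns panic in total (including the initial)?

2

Round 1 — Claymore panics (initial).
Round 2 — checking thresholds:
  Glade: 1 of 5 neighbours < 3, below threshold.
  Oakham: 1 of 2 neighbours ≥ 1, panics.
  Perry: 1 of 5 neighbours < 4, below threshold.
Round 3 — no new panics; cascade stops.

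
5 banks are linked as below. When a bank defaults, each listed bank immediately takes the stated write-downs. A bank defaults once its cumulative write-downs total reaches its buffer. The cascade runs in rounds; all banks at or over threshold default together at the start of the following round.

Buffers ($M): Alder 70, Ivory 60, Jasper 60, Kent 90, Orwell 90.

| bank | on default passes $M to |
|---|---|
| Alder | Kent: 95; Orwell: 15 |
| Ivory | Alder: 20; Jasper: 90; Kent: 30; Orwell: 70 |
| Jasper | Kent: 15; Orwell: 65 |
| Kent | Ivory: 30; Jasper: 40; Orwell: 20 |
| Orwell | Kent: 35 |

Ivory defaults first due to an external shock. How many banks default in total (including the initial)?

Round 1 — Ivory defaults (initial).
  Alder: +20 → 20 < 70
  Jasper: +90 → 90 ≥ 60
  Kent: +30 → 30 < 90
  Orwell: +70 → 70 < 90
Round 2 — Jasper defaults.
  Kent: +15 → 45 < 90
  Orwell: +65 → 135 ≥ 90
Round 3 — Orwell defaults.
  Kent: +35 → 80 < 90
No further defaults.

3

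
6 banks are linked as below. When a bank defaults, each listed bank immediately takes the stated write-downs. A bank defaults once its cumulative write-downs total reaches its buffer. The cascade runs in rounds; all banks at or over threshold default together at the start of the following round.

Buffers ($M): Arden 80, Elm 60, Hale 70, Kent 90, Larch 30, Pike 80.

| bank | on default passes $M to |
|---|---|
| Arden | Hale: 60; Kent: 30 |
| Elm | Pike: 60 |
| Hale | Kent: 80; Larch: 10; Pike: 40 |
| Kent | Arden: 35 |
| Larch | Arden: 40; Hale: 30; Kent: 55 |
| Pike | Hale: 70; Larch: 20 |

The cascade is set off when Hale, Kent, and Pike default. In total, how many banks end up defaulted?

4

Round 1 — Hale, Kent, Pike default (initial).
  Arden: +35 → 35 < 80
  Larch: +10+20 → 30 ≥ 30
Round 2 — Larch defaults.
  Arden: +40 → 75 < 80
No further defaults.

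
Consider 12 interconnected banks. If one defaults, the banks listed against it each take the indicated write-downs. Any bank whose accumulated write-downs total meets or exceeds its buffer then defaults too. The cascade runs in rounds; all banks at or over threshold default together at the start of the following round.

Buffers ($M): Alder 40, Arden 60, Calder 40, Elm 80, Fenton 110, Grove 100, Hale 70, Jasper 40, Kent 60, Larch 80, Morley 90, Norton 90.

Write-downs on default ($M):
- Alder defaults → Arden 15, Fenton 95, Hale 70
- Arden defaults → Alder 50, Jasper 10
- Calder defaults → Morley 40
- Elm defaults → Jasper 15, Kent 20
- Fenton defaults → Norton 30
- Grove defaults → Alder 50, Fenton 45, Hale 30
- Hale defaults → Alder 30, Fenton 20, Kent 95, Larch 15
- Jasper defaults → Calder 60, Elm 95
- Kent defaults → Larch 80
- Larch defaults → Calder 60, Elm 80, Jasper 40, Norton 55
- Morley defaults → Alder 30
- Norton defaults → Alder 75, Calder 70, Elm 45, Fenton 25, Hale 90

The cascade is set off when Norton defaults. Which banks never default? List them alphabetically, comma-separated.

Arden, Grove, Morley

Round 1 — Norton defaults (initial).
  Alder: +75 → 75 ≥ 40
  Calder: +70 → 70 ≥ 40
  Elm: +45 → 45 < 80
  Fenton: +25 → 25 < 110
  Hale: +90 → 90 ≥ 70
Round 2 — Alder, Calder, Hale default.
  Arden: +15 → 15 < 60
  Fenton: +95+20 → 140 ≥ 110
  Kent: +95 → 95 ≥ 60
  Larch: +15 → 15 < 80
  Morley: +40 → 40 < 90
Round 3 — Fenton, Kent default.
  Larch: +80 → 95 ≥ 80
Round 4 — Larch defaults.
  Elm: +80 → 125 ≥ 80
  Jasper: +40 → 40 ≥ 40
Round 5 — Elm, Jasper default.
No further defaults.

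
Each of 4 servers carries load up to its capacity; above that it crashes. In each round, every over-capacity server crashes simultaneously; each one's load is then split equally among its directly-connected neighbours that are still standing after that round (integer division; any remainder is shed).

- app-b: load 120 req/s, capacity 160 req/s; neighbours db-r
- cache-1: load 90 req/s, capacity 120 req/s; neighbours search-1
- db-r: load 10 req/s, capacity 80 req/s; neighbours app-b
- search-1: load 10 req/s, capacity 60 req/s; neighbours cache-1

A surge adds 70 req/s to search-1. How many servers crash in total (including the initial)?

2

Round 1 — search-1 at 80 > 60. search-1 crashes.
  search-1 sheds 80 req/s to cache-1: 80 each.
    cache-1: 90+80 = 170 > 120
Round 2 — cache-1 crashes.
  cache-1 sheds 170 req/s: no online neighbours, lost.
No further crashes.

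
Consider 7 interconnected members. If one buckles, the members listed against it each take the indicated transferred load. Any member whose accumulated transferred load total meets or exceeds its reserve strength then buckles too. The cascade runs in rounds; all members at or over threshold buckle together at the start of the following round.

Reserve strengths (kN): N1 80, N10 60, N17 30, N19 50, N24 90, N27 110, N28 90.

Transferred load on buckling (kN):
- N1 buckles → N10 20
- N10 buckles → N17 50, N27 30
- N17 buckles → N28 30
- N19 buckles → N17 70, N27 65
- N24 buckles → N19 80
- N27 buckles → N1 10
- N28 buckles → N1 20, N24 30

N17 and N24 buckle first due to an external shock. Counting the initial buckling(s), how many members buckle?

3

Round 1 — N17, N24 buckle (initial).
  N19: +80 → 80 ≥ 50
  N28: +30 → 30 < 90
Round 2 — N19 buckles.
  N27: +65 → 65 < 110
No further bucklings.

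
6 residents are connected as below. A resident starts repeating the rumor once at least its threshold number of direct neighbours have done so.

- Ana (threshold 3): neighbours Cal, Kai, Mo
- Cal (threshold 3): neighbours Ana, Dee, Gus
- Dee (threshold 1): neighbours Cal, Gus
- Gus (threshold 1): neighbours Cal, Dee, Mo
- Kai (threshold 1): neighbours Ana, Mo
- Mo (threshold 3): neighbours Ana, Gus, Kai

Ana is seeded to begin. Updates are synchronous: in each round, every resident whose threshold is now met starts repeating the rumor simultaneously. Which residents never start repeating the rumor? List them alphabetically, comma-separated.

Round 1 — Ana starts repeating the rumor (initial).
Round 2 — checking thresholds:
  Cal: 1 of 3 neighbours < 3, holds.
  Kai: 1 of 2 neighbours ≥ 1, starts repeating the rumor.
  Mo: 1 of 3 neighbours < 3, holds.
Round 3 — no new spreads; cascade stops.

Cal, Dee, Gus, Mo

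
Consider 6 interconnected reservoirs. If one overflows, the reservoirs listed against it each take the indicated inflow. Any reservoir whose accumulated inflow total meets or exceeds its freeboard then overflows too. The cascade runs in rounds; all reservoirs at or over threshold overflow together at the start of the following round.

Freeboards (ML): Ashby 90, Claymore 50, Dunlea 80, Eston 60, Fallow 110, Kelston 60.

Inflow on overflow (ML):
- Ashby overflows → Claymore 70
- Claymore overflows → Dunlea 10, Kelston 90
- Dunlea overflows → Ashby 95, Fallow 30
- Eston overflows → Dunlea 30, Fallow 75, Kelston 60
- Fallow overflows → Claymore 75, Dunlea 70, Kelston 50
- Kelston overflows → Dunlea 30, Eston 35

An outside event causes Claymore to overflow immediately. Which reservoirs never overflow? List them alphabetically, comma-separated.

Ashby, Dunlea, Eston, Fallow

Round 1 — Claymore overflows (initial).
  Dunlea: +10 → 10 < 80
  Kelston: +90 → 90 ≥ 60
Round 2 — Kelston overflows.
  Dunlea: +30 → 40 < 80
  Eston: +35 → 35 < 60
No further overflows.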